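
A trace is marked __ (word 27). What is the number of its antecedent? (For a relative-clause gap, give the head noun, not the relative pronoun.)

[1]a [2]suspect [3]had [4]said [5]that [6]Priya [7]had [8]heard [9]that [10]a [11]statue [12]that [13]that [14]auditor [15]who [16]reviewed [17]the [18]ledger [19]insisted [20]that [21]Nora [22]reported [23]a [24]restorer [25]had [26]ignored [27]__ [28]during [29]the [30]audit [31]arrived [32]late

11

The gap at 27 is the object of "ignored", inside a relative clause.
The relative pronoun is "that" (word 12); it is bound by the head noun immediately before it.
Its filler is the head noun "statue", at word 11.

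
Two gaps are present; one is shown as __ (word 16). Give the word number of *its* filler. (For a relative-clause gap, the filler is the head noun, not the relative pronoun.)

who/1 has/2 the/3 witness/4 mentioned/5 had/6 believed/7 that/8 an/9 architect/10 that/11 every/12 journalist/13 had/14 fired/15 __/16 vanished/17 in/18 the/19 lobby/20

10

The marked gap is inside the relative clause, the direct object of "fired".
Its filler is the head noun "architect" (via "that"), at word 10.
(The other dependency links word 1 to a gap after word 5.)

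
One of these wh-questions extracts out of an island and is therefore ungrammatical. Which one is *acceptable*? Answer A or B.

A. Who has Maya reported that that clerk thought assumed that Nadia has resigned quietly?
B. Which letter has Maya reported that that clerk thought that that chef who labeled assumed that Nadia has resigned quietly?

A

In B, the wh-phrase is extracted from inside a complex-NP island (relative clause) (introduced by "who"), which blocks movement.
In A, the extraction path crosses only that-complement boundaries, which are transparent.
So A is grammatical.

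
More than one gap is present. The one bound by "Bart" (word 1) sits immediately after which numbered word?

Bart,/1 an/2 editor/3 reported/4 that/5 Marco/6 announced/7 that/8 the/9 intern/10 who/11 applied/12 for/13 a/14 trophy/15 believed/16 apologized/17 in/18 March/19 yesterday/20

The displaced element is "Bart" (word 1).
It is linked across 3 clause boundaries (that → that → Ø).
It functions as the subject of "apologized", so the gap sits immediately after word 16 ("believed").
Base order: An editor reported that Marco announced that the intern who applied for a trophy believed that Bart apologized in March yesterday.

16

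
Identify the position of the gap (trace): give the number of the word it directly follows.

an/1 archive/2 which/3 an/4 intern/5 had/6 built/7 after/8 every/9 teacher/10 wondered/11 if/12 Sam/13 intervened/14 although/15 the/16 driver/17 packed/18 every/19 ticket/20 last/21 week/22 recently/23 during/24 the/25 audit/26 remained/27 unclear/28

7

The displaced element is "an archive" (word 2).
It functions as the direct object of "built", so the gap sits immediately after word 7 ("built").
Base order: An intern had built an archive after every teacher wondered if Sam intervened although the driver packed every ticket last week recently during the audit.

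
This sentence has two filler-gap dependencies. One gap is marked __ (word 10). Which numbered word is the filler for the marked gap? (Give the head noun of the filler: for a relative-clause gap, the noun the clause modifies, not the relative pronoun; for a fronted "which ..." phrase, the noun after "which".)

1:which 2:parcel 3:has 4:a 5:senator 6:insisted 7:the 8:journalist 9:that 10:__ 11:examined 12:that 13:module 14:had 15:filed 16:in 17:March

The marked gap is inside the relative clause, the subject of "examined".
Its filler is the head noun "journalist" (via "that"), at word 8.
(The other dependency links word 2 to a gap after word 15.)

8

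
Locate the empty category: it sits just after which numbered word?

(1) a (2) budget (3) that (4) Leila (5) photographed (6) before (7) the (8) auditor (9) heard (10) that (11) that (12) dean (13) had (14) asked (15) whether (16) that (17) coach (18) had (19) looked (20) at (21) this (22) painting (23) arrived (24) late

The displaced element is "a budget" (word 2).
It functions as the direct object of "photographed", so the gap sits immediately after word 5 ("photographed").
Base order: Leila photographed a budget before the auditor heard that that dean had asked whether that coach had looked at this painting.

5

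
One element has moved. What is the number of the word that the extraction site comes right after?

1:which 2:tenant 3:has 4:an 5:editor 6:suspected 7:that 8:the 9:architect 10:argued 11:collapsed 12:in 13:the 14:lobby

10

The displaced element is "which tenant" (word 2).
It is linked across 2 clause boundaries (that → Ø).
It functions as the subject of "collapsed", so the gap sits immediately after word 10 ("argued").
Base order: An editor has suspected that the architect argued that which tenant collapsed in the lobby.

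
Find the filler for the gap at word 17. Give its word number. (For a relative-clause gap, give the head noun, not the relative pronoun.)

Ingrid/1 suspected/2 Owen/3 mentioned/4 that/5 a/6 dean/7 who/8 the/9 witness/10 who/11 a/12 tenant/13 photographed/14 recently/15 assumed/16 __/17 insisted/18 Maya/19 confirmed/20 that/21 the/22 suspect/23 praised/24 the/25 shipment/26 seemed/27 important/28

7

The gap at 17 is the subject of "insisted", inside a relative clause.
The relative pronoun is "who" (word 8); it is bound by the head noun immediately before it.
Its filler is the head noun "dean", at word 7.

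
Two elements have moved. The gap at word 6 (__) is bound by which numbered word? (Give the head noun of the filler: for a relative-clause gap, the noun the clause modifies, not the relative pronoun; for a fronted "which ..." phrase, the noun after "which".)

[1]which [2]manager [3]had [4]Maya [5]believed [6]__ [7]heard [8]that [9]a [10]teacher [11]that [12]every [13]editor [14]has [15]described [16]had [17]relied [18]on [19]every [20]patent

The marked gap is the subject of "heard".
Its filler is the fronted wh-phrase "which manager", at word 2.
(The other dependency links word 10 to a gap after word 15.)

2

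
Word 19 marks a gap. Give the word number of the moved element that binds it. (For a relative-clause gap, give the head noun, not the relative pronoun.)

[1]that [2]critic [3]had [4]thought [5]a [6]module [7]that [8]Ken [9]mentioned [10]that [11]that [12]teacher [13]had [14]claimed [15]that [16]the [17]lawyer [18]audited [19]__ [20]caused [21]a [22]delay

6

The gap at 19 is the object of "audited", inside a relative clause.
The relative pronoun is "that" (word 7); it is bound by the head noun immediately before it.
Its filler is the head noun "module", at word 6.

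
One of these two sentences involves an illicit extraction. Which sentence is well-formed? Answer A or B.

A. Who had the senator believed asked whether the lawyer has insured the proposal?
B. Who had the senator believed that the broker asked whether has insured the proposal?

A

In B, the wh-phrase is extracted from inside a wh-island (introduced by "whether"), which blocks movement.
In A, the extraction path crosses only that-complement boundaries, which are transparent.
So A is grammatical.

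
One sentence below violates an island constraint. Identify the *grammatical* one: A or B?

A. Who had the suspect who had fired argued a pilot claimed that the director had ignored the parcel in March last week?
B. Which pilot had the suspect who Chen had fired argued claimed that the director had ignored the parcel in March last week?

B

In A, the wh-phrase is extracted from inside a complex-NP island (relative clause) (introduced by "who"), which blocks movement.
In B, the extraction path crosses only that-complement boundaries, which are transparent.
So B is grammatical.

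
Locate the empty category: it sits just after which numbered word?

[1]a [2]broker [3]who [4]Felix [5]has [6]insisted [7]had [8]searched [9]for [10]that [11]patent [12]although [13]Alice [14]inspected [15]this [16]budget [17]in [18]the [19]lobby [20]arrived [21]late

The displaced element is "a broker" (word 2).
It is linked across 1 clause boundary (Ø).
It functions as the subject of "searched", so the gap sits immediately after word 6 ("insisted").
Base order: Felix has insisted a broker had searched for that patent although Alice inspected this budget in the lobby.

6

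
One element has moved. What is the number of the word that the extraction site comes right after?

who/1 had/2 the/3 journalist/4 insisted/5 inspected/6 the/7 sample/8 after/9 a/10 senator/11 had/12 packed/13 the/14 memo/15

5

The displaced element is "who" (word 1).
It is linked across 1 clause boundary (Ø).
It functions as the subject of "inspected", so the gap sits immediately after word 5 ("insisted").
Base order: The journalist had insisted who inspected the sample after a senator had packed the memo.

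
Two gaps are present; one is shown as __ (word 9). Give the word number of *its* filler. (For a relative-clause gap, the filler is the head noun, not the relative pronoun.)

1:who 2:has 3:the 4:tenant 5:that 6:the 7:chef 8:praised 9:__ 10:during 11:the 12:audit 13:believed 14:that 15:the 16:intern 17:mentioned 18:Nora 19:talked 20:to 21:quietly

The marked gap is inside the relative clause, the direct object of "praised".
Its filler is the head noun "tenant" (via "that"), at word 4.
(The other dependency links word 1 to a gap after word 20.)

4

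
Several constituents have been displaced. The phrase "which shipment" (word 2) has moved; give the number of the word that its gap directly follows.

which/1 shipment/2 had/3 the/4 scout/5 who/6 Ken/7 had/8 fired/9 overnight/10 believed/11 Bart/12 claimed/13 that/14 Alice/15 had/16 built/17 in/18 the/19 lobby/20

17

The displaced element is "which shipment" (word 2).
It is linked across 2 clause boundaries (Ø → that).
It functions as the direct object of "built", so the gap sits immediately after word 17 ("built").
Base order: The scout who Ken had fired overnight had believed Bart claimed that Alice had built which shipment in the lobby.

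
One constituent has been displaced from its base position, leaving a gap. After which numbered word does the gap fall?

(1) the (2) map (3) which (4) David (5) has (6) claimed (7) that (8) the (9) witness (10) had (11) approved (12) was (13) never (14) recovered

11

The displaced element is "the map" (word 2).
It is linked across 1 clause boundary (that).
It functions as the direct object of "approved", so the gap sits immediately after word 11 ("approved").
Base order: David has claimed that the witness had approved the map.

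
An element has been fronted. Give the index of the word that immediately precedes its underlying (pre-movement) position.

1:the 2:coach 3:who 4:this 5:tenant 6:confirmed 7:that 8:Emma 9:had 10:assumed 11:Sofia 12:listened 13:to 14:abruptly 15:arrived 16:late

13

The displaced element is "the coach" (word 2).
It is linked across 2 clause boundaries (that → Ø).
It functions as the object of the preposition "to" of "listened", so the gap sits immediately after word 13 ("to").
Base order: This tenant confirmed that Emma had assumed Sofia listened to the coach abruptly.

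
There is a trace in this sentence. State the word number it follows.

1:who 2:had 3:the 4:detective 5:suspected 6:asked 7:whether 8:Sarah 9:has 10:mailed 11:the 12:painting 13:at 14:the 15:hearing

5

The displaced element is "who" (word 1).
It is linked across 1 clause boundary (Ø).
It functions as the subject of "asked", so the gap sits immediately after word 5 ("suspected").
Base order: The detective had suspected that who asked whether Sarah has mailed the painting at the hearing.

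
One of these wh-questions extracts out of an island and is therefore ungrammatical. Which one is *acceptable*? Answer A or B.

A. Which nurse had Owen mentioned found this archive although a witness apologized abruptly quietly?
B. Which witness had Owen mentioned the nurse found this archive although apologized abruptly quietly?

A

In B, the wh-phrase is extracted from inside an adjunct island (introduced by "although"), which blocks movement.
In A, the extraction path crosses only that-complement boundaries, which are transparent.
So A is grammatical.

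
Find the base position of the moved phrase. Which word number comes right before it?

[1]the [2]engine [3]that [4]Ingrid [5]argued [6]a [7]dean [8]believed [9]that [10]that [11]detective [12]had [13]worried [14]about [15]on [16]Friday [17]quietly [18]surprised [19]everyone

The displaced element is "the engine" (word 2).
It is linked across 2 clause boundaries (Ø → that).
It functions as the object of the preposition "about" of "worried", so the gap sits immediately after word 14 ("about").
Base order: Ingrid argued a dean believed that that detective had worried about the engine on Friday quietly.

14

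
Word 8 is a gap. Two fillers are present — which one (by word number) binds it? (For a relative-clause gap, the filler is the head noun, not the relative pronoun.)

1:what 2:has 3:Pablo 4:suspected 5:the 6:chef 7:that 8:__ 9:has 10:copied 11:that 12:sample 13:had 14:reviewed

The marked gap is inside the relative clause, the subject of "copied".
Its filler is the head noun "chef" (via "that"), at word 6.
(The other dependency links word 1 to a gap after word 14.)

6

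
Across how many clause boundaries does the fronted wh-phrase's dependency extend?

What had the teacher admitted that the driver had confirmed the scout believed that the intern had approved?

3

"what" is extracted from the object of "approved".
Boundaries crossed, outermost first: [that], [Ø], [that] — 3 in total.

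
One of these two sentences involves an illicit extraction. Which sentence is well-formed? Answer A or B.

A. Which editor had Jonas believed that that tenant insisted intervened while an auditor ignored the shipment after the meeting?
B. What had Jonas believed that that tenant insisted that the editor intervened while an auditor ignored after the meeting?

In B, the wh-phrase is extracted from inside an adjunct island (introduced by "while"), which blocks movement.
In A, the extraction path crosses only that-complement boundaries, which are transparent.
So A is grammatical.

A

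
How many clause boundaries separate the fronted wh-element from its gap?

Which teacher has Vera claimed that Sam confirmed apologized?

"which teacher" is extracted from the subject of "apologized".
Boundaries crossed, outermost first: [that], [Ø] — 2 in total.

2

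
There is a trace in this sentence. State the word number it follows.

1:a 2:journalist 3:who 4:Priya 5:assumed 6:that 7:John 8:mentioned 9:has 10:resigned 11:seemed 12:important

8

The displaced element is "a journalist" (word 2).
It is linked across 2 clause boundaries (that → Ø).
It functions as the subject of "resigned", so the gap sits immediately after word 8 ("mentioned").
Base order: Priya assumed that John mentioned a journalist has resigned.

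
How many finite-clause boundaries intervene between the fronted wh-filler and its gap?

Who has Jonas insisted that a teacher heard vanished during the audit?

2

"who" is extracted from the subject of "vanished".
Boundaries crossed, outermost first: [that], [Ø] — 2 in total.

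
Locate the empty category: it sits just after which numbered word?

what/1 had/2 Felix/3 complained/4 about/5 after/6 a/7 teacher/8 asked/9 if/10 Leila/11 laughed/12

5

The displaced element is "what" (word 1).
It functions as the object of the preposition "about" of "complained", so the gap sits immediately after word 5 ("about").
Base order: Felix had complained about what after a teacher asked if Leila laughed.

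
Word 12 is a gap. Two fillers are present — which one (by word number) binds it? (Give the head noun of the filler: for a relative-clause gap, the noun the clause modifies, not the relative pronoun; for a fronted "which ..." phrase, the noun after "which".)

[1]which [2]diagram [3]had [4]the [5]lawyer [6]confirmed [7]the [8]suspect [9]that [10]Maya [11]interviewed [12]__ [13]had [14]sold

The marked gap is inside the relative clause, the direct object of "interviewed".
Its filler is the head noun "suspect" (via "that"), at word 8.
(The other dependency links word 2 to a gap after word 14.)

8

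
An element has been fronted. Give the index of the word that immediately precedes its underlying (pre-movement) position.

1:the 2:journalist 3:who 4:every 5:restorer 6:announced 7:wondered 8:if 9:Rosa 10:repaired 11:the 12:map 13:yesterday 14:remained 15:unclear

6

The displaced element is "the journalist" (word 2).
It is linked across 1 clause boundary (Ø).
It functions as the subject of "wondered", so the gap sits immediately after word 6 ("announced").
Base order: Every restorer announced the journalist wondered if Rosa repaired the map yesterday.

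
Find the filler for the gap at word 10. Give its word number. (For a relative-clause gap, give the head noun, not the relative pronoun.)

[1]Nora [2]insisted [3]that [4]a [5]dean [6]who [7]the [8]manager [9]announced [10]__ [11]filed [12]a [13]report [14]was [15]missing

The gap at 10 is the subject of "filed", inside a relative clause.
The relative pronoun is "who" (word 6); it is bound by the head noun immediately before it.
Its filler is the head noun "dean", at word 5.

5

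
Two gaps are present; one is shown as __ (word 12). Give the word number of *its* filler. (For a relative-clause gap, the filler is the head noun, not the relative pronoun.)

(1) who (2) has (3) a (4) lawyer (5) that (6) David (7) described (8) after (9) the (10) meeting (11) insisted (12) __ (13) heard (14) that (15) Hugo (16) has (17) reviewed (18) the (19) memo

1

The marked gap is the subject of "heard".
Its filler is the fronted wh-phrase "who", at word 1.
(The other dependency links word 4 to a gap after word 7.)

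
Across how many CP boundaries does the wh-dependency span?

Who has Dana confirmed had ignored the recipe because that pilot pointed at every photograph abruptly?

"who" is extracted from the subject of "ignored".
Boundaries crossed, outermost first: [Ø] — 1 in total.

1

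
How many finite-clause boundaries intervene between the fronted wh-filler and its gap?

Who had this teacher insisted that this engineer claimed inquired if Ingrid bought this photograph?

"who" is extracted from the subject of "inquired".
Boundaries crossed, outermost first: [that], [Ø] — 2 in total.

2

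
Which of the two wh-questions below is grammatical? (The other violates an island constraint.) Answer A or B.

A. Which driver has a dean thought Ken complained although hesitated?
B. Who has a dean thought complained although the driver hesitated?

In A, the wh-phrase is extracted from inside an adjunct island (introduced by "although"), which blocks movement.
In B, the extraction path crosses only that-complement boundaries, which are transparent.
So B is grammatical.

B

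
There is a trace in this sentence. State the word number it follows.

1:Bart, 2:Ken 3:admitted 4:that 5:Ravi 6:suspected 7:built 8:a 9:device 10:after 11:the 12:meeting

6

The displaced element is "Bart" (word 1).
It is linked across 2 clause boundaries (that → Ø).
It functions as the subject of "built", so the gap sits immediately after word 6 ("suspected").
Base order: Ken admitted that Ravi suspected Bart built a device after the meeting.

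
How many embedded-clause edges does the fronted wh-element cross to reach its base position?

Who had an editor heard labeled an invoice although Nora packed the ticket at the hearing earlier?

"who" is extracted from the subject of "labeled".
Boundaries crossed, outermost first: [Ø] — 1 in total.

1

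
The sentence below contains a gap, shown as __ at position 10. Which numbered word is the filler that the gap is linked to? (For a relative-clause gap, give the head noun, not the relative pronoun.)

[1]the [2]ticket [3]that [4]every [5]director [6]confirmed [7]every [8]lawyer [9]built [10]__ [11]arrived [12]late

The gap at 10 is the object of "built", inside a relative clause.
The relative pronoun is "that" (word 3); it is bound by the head noun immediately before it.
Its filler is the head noun "ticket", at word 2.

2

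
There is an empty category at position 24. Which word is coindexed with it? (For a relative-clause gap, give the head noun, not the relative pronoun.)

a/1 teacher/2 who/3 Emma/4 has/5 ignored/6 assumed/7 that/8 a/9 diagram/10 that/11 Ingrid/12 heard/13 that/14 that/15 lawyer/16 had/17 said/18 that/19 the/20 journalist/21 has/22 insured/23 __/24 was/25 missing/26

10

The gap at 24 is the object of "insured", inside a relative clause.
The relative pronoun is "that" (word 11); it is bound by the head noun immediately before it.
Its filler is the head noun "diagram", at word 10.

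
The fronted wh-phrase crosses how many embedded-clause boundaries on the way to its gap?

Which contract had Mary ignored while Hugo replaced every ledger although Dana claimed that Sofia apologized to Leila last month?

"which contract" originates inside the matrix clause — no clause boundary is crossed.

0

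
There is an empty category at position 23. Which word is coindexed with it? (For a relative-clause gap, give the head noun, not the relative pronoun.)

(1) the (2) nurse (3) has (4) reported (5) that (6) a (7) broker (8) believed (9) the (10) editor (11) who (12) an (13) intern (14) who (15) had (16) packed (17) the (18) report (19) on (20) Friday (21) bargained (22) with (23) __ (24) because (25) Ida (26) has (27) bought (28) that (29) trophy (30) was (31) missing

The gap at 23 is the prepositional object of "bargained", inside a relative clause.
The relative pronoun is "who" (word 11); it is bound by the head noun immediately before it.
Its filler is the head noun "editor", at word 10.

10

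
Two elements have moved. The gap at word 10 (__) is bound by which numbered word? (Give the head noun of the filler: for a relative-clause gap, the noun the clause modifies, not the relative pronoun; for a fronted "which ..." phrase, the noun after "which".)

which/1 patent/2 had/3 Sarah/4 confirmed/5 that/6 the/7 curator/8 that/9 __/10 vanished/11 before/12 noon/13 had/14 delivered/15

8

The marked gap is inside the relative clause, the subject of "vanished".
Its filler is the head noun "curator" (via "that"), at word 8.
(The other dependency links word 2 to a gap after word 15.)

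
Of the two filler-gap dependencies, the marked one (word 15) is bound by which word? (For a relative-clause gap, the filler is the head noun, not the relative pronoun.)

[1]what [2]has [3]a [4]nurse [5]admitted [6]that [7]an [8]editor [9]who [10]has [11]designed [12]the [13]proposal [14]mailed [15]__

The marked gap is the direct object of "mailed".
Its filler is the fronted wh-phrase "what", at word 1.
(The other dependency links word 8 to a gap after word 9.)

1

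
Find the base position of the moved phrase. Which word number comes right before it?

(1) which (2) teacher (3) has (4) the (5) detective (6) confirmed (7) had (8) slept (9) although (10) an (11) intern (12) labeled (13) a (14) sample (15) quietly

6

The displaced element is "which teacher" (word 2).
It is linked across 1 clause boundary (Ø).
It functions as the subject of "slept", so the gap sits immediately after word 6 ("confirmed").
Base order: The detective has confirmed that which teacher had slept although an intern labeled a sample quietly.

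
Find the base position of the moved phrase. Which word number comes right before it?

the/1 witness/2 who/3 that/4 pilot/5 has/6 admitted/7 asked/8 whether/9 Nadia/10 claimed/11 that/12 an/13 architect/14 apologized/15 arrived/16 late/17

7

The displaced element is "the witness" (word 2).
It is linked across 1 clause boundary (Ø).
It functions as the subject of "asked", so the gap sits immediately after word 7 ("admitted").
Base order: That pilot has admitted the witness asked whether Nadia claimed that an architect apologized.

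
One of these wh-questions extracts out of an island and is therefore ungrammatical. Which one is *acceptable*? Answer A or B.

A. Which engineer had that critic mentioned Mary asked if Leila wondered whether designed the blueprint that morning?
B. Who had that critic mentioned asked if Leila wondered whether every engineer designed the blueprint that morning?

B

In A, the wh-phrase is extracted from inside a wh-island (introduced by "if"), which blocks movement.
In B, the extraction path crosses only that-complement boundaries, which are transparent.
So B is grammatical.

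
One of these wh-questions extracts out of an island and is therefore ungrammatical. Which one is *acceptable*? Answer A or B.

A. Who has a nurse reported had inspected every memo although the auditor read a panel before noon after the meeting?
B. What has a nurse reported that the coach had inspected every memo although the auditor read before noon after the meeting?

A

In B, the wh-phrase is extracted from inside an adjunct island (introduced by "although"), which blocks movement.
In A, the extraction path crosses only that-complement boundaries, which are transparent.
So A is grammatical.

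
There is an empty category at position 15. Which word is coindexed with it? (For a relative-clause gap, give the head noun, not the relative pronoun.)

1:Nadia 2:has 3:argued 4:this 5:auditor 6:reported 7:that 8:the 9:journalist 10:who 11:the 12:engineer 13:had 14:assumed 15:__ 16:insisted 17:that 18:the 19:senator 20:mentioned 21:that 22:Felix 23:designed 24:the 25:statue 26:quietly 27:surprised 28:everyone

9

The gap at 15 is the subject of "insisted", inside a relative clause.
The relative pronoun is "who" (word 10); it is bound by the head noun immediately before it.
Its filler is the head noun "journalist", at word 9.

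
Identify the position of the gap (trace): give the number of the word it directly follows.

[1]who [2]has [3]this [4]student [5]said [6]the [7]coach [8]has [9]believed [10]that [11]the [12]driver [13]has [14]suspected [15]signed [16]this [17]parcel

14

The displaced element is "who" (word 1).
It is linked across 3 clause boundaries (Ø → that → Ø).
It functions as the subject of "signed", so the gap sits immediately after word 14 ("suspected").
Base order: This student has said the coach has believed that the driver has suspected that who signed this parcel.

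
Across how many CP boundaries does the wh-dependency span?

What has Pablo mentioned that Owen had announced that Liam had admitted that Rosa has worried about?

3

"what" is extracted from the PP object of "worried".
Boundaries crossed, outermost first: [that], [that], [that] — 3 in total.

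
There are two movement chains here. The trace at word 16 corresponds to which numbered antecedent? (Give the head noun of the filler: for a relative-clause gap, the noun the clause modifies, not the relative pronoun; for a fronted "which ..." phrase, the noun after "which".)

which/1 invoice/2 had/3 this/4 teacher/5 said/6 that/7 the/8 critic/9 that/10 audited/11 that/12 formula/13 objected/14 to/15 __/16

The marked gap is the object of the preposition "to" of "objected".
Its filler is the fronted wh-phrase "which invoice", at word 2.
(The other dependency links word 9 to a gap after word 10.)

2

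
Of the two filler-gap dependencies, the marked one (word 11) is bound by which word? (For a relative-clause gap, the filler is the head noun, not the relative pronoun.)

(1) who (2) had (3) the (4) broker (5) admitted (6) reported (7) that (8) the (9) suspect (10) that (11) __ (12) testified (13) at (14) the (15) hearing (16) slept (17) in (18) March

The marked gap is inside the relative clause, the subject of "testified".
Its filler is the head noun "suspect" (via "that"), at word 9.
(The other dependency links word 1 to a gap after word 5.)

9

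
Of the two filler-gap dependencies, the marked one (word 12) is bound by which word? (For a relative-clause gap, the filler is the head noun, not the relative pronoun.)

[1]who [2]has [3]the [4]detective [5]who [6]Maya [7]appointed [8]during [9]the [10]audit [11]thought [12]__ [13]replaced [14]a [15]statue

1

The marked gap is the subject of "replaced".
Its filler is the fronted wh-phrase "who", at word 1.
(The other dependency links word 4 to a gap after word 7.)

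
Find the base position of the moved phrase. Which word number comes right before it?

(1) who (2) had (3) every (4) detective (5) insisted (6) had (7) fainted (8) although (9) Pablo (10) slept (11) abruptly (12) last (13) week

The displaced element is "who" (word 1).
It is linked across 1 clause boundary (Ø).
It functions as the subject of "fainted", so the gap sits immediately after word 5 ("insisted").
Base order: Every detective had insisted that who had fainted although Pablo slept abruptly last week.

5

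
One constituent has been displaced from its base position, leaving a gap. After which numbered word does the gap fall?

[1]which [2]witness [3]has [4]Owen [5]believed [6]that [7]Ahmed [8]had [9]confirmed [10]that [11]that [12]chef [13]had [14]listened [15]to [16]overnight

15

The displaced element is "which witness" (word 2).
It is linked across 2 clause boundaries (that → that).
It functions as the object of the preposition "to" of "listened", so the gap sits immediately after word 15 ("to").
Base order: Owen has believed that Ahmed had confirmed that that chef had listened to which witness overnight.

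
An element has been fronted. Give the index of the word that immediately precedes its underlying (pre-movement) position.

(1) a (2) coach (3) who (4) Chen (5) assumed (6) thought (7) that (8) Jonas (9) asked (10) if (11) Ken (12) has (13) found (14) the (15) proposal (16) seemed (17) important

The displaced element is "a coach" (word 2).
It is linked across 1 clause boundary (Ø).
It functions as the subject of "thought", so the gap sits immediately after word 5 ("assumed").
Base order: Chen assumed that a coach thought that Jonas asked if Ken has found the proposal.

5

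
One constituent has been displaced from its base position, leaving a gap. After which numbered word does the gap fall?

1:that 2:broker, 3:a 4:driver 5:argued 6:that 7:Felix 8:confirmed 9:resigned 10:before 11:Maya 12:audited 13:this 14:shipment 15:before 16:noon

The displaced element is "that broker" (word 2).
It is linked across 2 clause boundaries (that → Ø).
It functions as the subject of "resigned", so the gap sits immediately after word 8 ("confirmed").
Base order: A driver argued that Felix confirmed that that broker resigned before Maya audited this shipment before noon.

8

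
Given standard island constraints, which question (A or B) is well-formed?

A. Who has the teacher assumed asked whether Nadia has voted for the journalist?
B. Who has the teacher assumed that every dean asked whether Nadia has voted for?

A

In B, the wh-phrase is extracted from inside a wh-island (introduced by "whether"), which blocks movement.
In A, the extraction path crosses only that-complement boundaries, which are transparent.
So A is grammatical.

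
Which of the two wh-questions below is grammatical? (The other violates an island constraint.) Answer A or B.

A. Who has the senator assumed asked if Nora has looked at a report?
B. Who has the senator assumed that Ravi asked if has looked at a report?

In B, the wh-phrase is extracted from inside a wh-island (introduced by "if"), which blocks movement.
In A, the extraction path crosses only that-complement boundaries, which are transparent.
So A is grammatical.

A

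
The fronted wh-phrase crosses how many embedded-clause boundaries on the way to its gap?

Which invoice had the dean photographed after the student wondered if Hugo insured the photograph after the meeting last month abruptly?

"which invoice" originates inside the matrix clause — no clause boundary is crossed.

0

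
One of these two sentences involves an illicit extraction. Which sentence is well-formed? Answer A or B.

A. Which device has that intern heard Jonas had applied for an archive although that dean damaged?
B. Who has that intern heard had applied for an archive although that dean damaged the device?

In A, the wh-phrase is extracted from inside an adjunct island (introduced by "although"), which blocks movement.
In B, the extraction path crosses only that-complement boundaries, which are transparent.
So B is grammatical.

B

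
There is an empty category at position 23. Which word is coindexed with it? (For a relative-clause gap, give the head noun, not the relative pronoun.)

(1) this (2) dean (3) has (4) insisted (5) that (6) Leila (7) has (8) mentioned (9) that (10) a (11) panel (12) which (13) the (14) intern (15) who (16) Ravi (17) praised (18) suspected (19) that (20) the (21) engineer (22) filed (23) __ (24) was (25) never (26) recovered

The gap at 23 is the object of "filed", inside a relative clause.
The relative pronoun is "which" (word 12); it is bound by the head noun immediately before it.
Its filler is the head noun "panel", at word 11.

11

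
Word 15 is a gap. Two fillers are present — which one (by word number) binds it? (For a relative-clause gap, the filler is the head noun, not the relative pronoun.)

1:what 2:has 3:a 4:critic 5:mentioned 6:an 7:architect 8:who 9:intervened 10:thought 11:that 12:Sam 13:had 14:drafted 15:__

The marked gap is the direct object of "drafted".
Its filler is the fronted wh-phrase "what", at word 1.
(The other dependency links word 7 to a gap after word 8.)

1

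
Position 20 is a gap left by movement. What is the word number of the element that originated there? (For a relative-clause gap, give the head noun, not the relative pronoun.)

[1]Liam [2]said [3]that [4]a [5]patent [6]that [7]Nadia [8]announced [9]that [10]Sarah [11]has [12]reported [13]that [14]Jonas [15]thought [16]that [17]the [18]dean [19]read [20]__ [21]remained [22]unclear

The gap at 20 is the object of "read", inside a relative clause.
The relative pronoun is "that" (word 6); it is bound by the head noun immediately before it.
Its filler is the head noun "patent", at word 5.

5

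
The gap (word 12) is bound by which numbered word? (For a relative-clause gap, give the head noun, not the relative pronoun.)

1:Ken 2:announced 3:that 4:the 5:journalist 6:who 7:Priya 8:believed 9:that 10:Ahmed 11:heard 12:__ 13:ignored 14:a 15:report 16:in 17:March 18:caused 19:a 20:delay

5

The gap at 12 is the subject of "ignored", inside a relative clause.
The relative pronoun is "who" (word 6); it is bound by the head noun immediately before it.
Its filler is the head noun "journalist", at word 5.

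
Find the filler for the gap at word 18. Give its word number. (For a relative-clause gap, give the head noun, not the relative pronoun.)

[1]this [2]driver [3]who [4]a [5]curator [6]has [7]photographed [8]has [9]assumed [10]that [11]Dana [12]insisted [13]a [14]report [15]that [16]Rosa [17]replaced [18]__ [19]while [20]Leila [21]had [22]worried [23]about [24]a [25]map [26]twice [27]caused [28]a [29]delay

14

The gap at 18 is the object of "replaced", inside a relative clause.
The relative pronoun is "that" (word 15); it is bound by the head noun immediately before it.
Its filler is the head noun "report", at word 14.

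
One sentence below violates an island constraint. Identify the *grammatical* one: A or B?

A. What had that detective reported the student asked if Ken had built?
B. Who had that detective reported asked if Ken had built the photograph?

In A, the wh-phrase is extracted from inside a wh-island (introduced by "if"), which blocks movement.
In B, the extraction path crosses only that-complement boundaries, which are transparent.
So B is grammatical.

B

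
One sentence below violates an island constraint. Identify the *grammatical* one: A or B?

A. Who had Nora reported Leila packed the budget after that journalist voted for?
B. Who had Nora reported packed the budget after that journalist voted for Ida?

In A, the wh-phrase is extracted from inside an adjunct island (introduced by "after"), which blocks movement.
In B, the extraction path crosses only that-complement boundaries, which are transparent.
So B is grammatical.

B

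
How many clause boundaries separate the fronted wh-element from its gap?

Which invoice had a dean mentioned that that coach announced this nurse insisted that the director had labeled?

3

"which invoice" is extracted from the object of "labeled".
Boundaries crossed, outermost first: [that], [Ø], [that] — 3 in total.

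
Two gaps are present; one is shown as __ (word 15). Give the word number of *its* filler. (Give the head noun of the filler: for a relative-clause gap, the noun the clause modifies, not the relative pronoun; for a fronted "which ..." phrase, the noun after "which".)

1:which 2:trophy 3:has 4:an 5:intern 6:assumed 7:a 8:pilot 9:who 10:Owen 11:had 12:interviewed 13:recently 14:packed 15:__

2

The marked gap is the direct object of "packed".
Its filler is the fronted wh-phrase "which trophy", at word 2.
(The other dependency links word 8 to a gap after word 12.)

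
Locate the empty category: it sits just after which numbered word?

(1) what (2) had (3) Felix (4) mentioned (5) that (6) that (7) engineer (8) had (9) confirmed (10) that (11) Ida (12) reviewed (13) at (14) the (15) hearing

12

The displaced element is "what" (word 1).
It is linked across 2 clause boundaries (that → that).
It functions as the direct object of "reviewed", so the gap sits immediately after word 12 ("reviewed").
Base order: Felix had mentioned that that engineer had confirmed that Ida reviewed what at the hearing.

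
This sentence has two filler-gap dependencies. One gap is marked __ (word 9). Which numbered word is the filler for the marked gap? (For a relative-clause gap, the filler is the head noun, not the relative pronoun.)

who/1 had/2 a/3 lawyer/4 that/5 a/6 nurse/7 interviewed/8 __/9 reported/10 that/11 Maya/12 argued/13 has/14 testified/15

The marked gap is inside the relative clause, the direct object of "interviewed".
Its filler is the head noun "lawyer" (via "that"), at word 4.
(The other dependency links word 1 to a gap after word 13.)

4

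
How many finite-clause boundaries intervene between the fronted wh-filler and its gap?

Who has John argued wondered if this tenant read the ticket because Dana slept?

"who" is extracted from the subject of "wondered".
Boundaries crossed, outermost first: [Ø] — 1 in total.

1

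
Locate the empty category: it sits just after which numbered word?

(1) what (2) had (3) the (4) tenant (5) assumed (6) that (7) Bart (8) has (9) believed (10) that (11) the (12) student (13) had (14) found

The displaced element is "what" (word 1).
It is linked across 2 clause boundaries (that → that).
It functions as the direct object of "found", so the gap sits immediately after word 14 ("found").
Base order: The tenant had assumed that Bart has believed that the student had found what.

14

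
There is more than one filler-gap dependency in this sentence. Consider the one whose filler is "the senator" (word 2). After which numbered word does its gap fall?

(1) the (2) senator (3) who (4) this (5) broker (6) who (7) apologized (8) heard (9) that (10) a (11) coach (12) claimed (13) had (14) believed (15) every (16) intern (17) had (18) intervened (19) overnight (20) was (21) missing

The displaced element is "the senator" (word 2).
It is linked across 2 clause boundaries (that → Ø).
It functions as the subject of "believed", so the gap sits immediately after word 12 ("claimed").
Base order: This broker who apologized heard that a coach claimed that the senator had believed every intern had intervened overnight.

12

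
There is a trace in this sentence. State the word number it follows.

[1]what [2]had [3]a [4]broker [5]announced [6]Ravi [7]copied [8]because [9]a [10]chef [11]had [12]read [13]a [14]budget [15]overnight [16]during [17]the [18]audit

7

The displaced element is "what" (word 1).
It is linked across 1 clause boundary (Ø).
It functions as the direct object of "copied", so the gap sits immediately after word 7 ("copied").
Base order: A broker had announced Ravi copied what because a chef had read a budget overnight during the audit.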